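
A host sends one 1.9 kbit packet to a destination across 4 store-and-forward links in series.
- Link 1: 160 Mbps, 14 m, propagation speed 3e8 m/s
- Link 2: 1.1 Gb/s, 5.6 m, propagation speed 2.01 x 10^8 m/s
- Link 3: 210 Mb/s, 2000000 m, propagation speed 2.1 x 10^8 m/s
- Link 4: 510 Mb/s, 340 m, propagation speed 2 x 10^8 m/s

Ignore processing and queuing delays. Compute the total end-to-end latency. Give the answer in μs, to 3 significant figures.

9550 μs

L = 1900 bits.
Transmission delays (L/R per hop): 11.875, 1.72727, 9.04762, 3.72549 μs; sum = 26.3754 μs.
Propagation delays (d/s per hop): 0.0466667, 0.0278607, 9523.81, 1.7 μs; sum = 9525.58 μs.
End-to-end = 9550 μs.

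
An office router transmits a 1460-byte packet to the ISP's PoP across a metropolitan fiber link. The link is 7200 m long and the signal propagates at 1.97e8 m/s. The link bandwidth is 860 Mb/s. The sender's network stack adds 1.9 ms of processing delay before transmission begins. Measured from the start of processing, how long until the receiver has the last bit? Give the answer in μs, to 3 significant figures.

L = 1460 × 8 = 11680 bits.
Transmission delay = L/R = 11680 / 860000000 = 13.5814 μs.
Propagation delay = d/s = 7200 m / 197000000 m/s = 36.5482 μs.
Plus processing delay 1.9 ms = 1900 μs.
Total = 1950 μs.

1950 μs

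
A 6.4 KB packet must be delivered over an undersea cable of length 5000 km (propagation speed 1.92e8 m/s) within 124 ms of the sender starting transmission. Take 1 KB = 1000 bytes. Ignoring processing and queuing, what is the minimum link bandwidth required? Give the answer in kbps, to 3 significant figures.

L = 51200 bits.
Propagation delay = 5000000 / 192000000 = 26.0417 ms.
Transmission budget = 124 − 26.0417 = 97.9583 ms.
R ≥ L / t_tx = 51200 bits / 0.0979583 s = 523 kbps.

523 kbps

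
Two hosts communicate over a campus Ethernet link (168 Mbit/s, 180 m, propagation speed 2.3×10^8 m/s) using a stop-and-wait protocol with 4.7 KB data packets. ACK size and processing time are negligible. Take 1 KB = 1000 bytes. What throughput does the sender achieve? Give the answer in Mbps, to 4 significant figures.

t_tx = L/R = 37600/168000000 = 0.00022381 s.
t_prop = 180/2.3e+08 = 7.82609e-07 s; RTT = 1.56522e-06 s.
Cycle = t_tx + RTT = 0.000225375 s.
Throughput = L / cycle = 37600 / 0.000225375 = 166.8 Mbps.

166.8 Mbps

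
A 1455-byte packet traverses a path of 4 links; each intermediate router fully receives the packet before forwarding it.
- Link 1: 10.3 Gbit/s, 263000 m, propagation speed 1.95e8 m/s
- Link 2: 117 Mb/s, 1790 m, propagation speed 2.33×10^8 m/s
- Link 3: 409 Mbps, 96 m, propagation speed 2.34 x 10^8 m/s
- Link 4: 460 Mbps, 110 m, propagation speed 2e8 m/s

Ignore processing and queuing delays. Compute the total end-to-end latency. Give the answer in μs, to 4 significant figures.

L = 1455 × 8 = 11640 bits.
Transmission delays (L/R per hop): 1.1301, 99.4872, 28.4597, 25.3043 μs; sum = 154.381 μs.
Propagation delays (d/s per hop): 1348.72, 7.6824, 0.410256, 0.55 μs; sum = 1357.36 μs.
End-to-end = 1512 μs.

1512 μs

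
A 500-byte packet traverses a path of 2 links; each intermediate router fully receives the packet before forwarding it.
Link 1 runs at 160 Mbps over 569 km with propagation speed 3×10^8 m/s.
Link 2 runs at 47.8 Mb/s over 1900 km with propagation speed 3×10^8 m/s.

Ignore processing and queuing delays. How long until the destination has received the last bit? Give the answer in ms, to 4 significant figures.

L = 500 × 8 = 4000 bits.
Transmission delays (L/R per hop): 0.025, 0.083682 ms; sum = 0.108682 ms.
Propagation delays (d/s per hop): 1.89667, 6.33333 ms; sum = 8.23 ms.
End-to-end = 8.339 ms.

8.339 ms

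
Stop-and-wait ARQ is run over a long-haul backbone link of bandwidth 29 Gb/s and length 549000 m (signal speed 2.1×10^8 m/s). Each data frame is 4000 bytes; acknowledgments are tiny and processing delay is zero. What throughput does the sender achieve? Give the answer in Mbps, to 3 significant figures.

t_tx = L/R = 32000/29000000000 = 1.10345e-06 s.
t_prop = 549000/210000000 = 0.00261429 s; RTT = 0.00522857 s.
Cycle = t_tx + RTT = 0.00522967 s.
Throughput = L / cycle = 32000 / 0.00522967 = 6.12 Mbps.

6.12 Mbps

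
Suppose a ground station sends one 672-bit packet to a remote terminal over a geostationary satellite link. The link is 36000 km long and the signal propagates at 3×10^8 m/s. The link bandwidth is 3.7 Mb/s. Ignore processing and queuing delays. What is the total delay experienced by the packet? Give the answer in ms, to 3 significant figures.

120 ms

Transmission delay = L/R = 672 / 3700000 = 0.181622 ms.
Propagation delay = d/s = 36000000 m / 300000000 m/s = 120 ms.
Total = 120 ms.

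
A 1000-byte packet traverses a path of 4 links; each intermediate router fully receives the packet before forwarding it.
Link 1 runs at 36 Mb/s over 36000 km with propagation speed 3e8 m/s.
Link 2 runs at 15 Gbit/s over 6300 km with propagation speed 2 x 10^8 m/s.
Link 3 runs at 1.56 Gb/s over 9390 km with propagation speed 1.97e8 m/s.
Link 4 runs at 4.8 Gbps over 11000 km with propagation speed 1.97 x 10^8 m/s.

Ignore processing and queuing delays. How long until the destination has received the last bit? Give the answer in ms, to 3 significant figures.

255 ms

L = 1000 × 8 = 8000 bits.
Transmission delays (L/R per hop): 0.222222, 0.000533333, 0.00512821, 0.00166667 ms; sum = 0.22955 ms.
Propagation delays (d/s per hop): 120, 31.5, 47.665, 55.8376 ms; sum = 255.003 ms.
End-to-end = 255 ms.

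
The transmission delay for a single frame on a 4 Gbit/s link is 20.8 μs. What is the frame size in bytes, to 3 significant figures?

L = R × t_tx = 4000000000 b/s × 2.08e-05 s = 83200 bits.
In bytes: 83200 / 8 = 10400 bytes.

10400 bytes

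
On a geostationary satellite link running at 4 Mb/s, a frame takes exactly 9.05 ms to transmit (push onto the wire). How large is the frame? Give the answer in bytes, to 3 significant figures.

4530 bytes

L = R × t_tx = 4000000 b/s × 0.00905 s = 36200 bits.
In bytes: 36200 / 8 = 4530 bytes.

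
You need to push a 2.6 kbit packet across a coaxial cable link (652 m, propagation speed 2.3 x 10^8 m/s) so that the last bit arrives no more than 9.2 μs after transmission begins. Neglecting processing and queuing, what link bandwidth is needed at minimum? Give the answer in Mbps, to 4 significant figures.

408.5 Mbps

Propagation delay = 652 / 2.3e+08 = 2.83478 μs.
Transmission budget = 9.2 − 2.83478 = 6.36522 μs.
R ≥ L / t_tx = 2600 bits / 6.36522e-06 s = 408.5 Mbps.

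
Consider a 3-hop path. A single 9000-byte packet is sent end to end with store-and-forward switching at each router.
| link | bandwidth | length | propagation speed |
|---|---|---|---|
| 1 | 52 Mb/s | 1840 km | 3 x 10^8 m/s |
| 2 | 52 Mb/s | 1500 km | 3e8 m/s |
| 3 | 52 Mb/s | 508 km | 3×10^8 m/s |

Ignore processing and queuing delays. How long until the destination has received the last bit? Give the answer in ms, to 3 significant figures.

L = 9000 × 8 = 72000 bits.
Transmission delay per hop = L/R = 72000/52000000 = 1.38462 ms; 3 hops → 4.15385 ms.
Propagation delays (d/s per hop): 6.13333, 5, 1.69333 ms; sum = 12.8267 ms.
End-to-end = 17.0 ms.

17.0 ms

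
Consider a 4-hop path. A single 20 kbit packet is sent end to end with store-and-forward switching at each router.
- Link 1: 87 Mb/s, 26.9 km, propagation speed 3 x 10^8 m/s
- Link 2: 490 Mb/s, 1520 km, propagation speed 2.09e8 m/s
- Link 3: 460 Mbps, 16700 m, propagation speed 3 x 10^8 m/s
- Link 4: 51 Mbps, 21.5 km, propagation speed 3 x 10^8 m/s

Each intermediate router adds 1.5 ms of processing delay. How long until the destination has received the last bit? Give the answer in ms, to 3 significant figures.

12.7 ms

L = 20000 bits.
Transmission delays (L/R per hop): 0.229885, 0.0408163, 0.0434783, 0.392157 ms; sum = 0.706337 ms.
Propagation delays (d/s per hop): 0.0896667, 7.27273, 0.0556667, 0.0716667 ms; sum = 7.48973 ms.
Processing at 3 router(s): 3 × 1.5 ms = 4.5 ms.
End-to-end = 12.7 ms.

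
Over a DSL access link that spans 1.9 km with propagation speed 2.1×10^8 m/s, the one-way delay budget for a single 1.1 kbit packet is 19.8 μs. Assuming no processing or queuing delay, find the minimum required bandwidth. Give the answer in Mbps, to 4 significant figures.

102.3 Mbps

Propagation delay = 1900 / 210000000 = 9.04762 μs.
Transmission budget = 19.8 − 9.04762 = 10.7524 μs.
R ≥ L / t_tx = 1100 bits / 1.07524e-05 s = 102.3 Mbps.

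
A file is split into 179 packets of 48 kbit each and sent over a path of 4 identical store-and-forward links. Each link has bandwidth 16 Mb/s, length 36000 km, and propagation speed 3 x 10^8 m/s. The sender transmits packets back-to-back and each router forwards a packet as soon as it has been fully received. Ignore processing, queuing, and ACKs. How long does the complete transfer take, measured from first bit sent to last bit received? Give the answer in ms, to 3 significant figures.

Per-hop transmission t_tx = L/R = 48000/16000000 = 3 ms.
Per-hop propagation t_prop = 36000000/300000000 = 120 ms.
Pipeline fill: first packet needs 4·t_tx to clear all hops; remaining 178 packets each add one t_tx.
Total = (4+179-1)·t_tx + 4·t_prop = 182·3 + 4·120 = 1030 ms.

1030 ms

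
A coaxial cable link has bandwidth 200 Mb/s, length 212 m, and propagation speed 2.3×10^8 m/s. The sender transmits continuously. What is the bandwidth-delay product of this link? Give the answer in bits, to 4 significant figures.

Propagation delay = 212 / 2.3e+08 = 9.21739e-07 s.
BDP = R × t_prop = 200000000 × 9.21739e-07 = 184.348 bits.

184.3 bits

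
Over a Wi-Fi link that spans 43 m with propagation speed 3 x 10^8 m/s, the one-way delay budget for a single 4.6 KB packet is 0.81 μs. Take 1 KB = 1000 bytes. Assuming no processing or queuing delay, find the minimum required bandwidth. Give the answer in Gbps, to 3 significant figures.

L = 36800 bits.
Propagation delay = 43 / 300000000 = 0.143333 μs.
Transmission budget = 0.81 − 0.143333 = 0.666667 μs.
R ≥ L / t_tx = 36800 bits / 6.66667e-07 s = 55.2 Gbps.

55.2 Gbps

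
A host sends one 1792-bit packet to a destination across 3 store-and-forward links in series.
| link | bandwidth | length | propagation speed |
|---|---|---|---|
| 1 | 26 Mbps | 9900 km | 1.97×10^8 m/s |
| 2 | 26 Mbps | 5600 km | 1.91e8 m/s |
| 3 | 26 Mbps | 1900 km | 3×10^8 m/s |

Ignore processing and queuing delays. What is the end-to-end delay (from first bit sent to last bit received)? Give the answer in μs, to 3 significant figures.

Transmission delay per hop = L/R = 1792/26000000 = 68.9231 μs; 3 hops → 206.769 μs.
Propagation delays (d/s per hop): 50253.8, 29319.4, 6333.33 μs; sum = 85906.5 μs.
End-to-end = 86100 μs.

86100 μs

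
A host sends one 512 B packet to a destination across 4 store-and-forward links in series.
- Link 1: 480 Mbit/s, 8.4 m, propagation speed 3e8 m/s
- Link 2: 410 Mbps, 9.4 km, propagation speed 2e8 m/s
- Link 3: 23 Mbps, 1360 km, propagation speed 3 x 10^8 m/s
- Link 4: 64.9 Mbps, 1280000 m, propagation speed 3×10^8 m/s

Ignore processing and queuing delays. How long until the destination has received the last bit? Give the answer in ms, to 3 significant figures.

9.11 ms

L = 512 × 8 = 4096 bits.
Transmission delays (L/R per hop): 0.00853333, 0.00999024, 0.178087, 0.0631125 ms; sum = 0.259723 ms.
Propagation delays (d/s per hop): 2.8e-05, 0.047, 4.53333, 4.26667 ms; sum = 8.84703 ms.
End-to-end = 9.11 ms.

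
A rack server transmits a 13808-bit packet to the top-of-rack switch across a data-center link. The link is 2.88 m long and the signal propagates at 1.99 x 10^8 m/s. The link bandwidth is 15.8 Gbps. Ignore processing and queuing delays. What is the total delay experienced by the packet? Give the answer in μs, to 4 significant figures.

0.8884 μs

Transmission delay = L/R = 13808 / 15800000000 = 0.873924 μs.
Propagation delay = d/s = 2.88 m / 199000000 m/s = 0.0144724 μs.
Total = 0.8884 μs.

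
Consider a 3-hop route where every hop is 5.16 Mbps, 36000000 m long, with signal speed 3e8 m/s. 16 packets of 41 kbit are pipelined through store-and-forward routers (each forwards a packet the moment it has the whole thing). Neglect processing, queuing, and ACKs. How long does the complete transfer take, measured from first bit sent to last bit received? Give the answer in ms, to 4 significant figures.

Per-hop transmission t_tx = L/R = 41000/5160000 = 7.94574 ms.
Per-hop propagation t_prop = 36000000/300000000 = 120 ms.
Pipeline fill: first packet needs 3·t_tx to clear all hops; remaining 15 packets each add one t_tx.
Total = (3+16-1)·t_tx + 3·t_prop = 18·7.94574 + 3·120 = 503.0 ms.

503.0 ms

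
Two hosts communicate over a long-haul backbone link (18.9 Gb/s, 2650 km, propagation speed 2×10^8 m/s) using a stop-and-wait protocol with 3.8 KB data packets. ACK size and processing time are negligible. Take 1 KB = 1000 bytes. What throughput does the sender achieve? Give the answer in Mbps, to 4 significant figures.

t_tx = L/R = 30400/18900000000 = 1.60847e-06 s.
t_prop = 2650000/200000000 = 0.01325 s; RTT = 0.0265 s.
Cycle = t_tx + RTT = 0.0265016 s.
Throughput = L / cycle = 30400 / 0.0265016 = 1.147 Mbps.

1.147 Mbps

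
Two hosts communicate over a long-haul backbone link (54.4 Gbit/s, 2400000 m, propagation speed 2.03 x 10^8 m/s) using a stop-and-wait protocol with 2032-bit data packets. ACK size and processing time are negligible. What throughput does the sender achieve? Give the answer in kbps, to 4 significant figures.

85.94 kbps

t_tx = L/R = 2032/54400000000 = 3.73529e-08 s.
t_prop = 2400000/2.03e+08 = 0.0118227 s; RTT = 0.0236453 s.
Cycle = t_tx + RTT = 0.0236454 s.
Throughput = L / cycle = 2032 / 0.0236454 = 85.94 kbps.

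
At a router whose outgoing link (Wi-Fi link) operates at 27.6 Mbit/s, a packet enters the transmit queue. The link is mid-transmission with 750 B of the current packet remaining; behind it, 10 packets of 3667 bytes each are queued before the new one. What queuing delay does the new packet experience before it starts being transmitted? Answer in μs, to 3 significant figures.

Each queued packet: L/R = 29336/27600000 = 1062.9 μs.
10 queued → 10629 μs.
Plus remaining 6000 bits of current packet: 217.391 μs.
Queuing delay = 10800 μs.

10800 μs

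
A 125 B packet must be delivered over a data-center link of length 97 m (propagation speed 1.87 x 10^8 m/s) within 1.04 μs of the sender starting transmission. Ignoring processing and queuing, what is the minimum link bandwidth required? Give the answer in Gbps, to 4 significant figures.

L = 1000 bits.
Propagation delay = 97 / 187000000 = 0.518717 μs.
Transmission budget = 1.04 − 0.518717 = 0.521283 μs.
R ≥ L / t_tx = 1000 bits / 5.21283e-07 s = 1.918 Gbps.

1.918 Gbps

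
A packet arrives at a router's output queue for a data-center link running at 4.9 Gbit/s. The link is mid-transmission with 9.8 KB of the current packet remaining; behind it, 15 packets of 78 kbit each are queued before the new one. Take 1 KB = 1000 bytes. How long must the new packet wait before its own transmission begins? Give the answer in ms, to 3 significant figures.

Each queued packet: L/R = 78000/4900000000 = 0.0159184 ms.
15 queued → 0.238776 ms.
Plus remaining 78400 bits of current packet: 0.016 ms.
Queuing delay = 0.255 ms.

0.255 ms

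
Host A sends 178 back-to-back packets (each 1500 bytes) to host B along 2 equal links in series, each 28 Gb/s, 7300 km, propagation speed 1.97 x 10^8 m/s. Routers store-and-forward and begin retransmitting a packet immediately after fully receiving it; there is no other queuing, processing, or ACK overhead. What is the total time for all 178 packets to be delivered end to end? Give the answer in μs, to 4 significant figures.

Per-hop transmission t_tx = L/R = 12000/28000000000 = 0.428571 μs.
Per-hop propagation t_prop = 7300000/197000000 = 37055.8 μs.
Pipeline fill: first packet needs 2·t_tx to clear all hops; remaining 177 packets each add one t_tx.
Total = (2+178-1)·t_tx + 2·t_prop = 179·0.428571 + 2·37055.8 = 74190 μs.

74190 μs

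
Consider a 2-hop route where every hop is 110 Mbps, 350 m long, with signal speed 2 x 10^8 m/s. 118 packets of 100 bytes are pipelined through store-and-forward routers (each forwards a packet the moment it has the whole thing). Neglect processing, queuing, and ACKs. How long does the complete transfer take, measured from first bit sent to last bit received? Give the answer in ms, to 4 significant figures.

Per-hop transmission t_tx = L/R = 800/110000000 = 0.00727273 ms.
Per-hop propagation t_prop = 350/200000000 = 0.00175 ms.
Pipeline fill: first packet needs 2·t_tx to clear all hops; remaining 117 packets each add one t_tx.
Total = (2+118-1)·t_tx + 2·t_prop = 119·0.00727273 + 2·0.00175 = 0.8690 ms.

0.8690 ms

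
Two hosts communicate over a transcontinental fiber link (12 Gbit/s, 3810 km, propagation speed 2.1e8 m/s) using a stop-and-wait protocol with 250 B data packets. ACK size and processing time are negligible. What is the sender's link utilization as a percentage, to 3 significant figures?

t_tx = L/R = 2000/12000000000 = 1.66667e-07 s.
t_prop = 3810000/210000000 = 0.0181429 s; RTT = 0.0362857 s.
Cycle = t_tx + RTT = 0.0362859 s.
Utilization = t_tx / cycle = 1.66667e-07/0.0362859 = 0.000459 %.

0.000459 %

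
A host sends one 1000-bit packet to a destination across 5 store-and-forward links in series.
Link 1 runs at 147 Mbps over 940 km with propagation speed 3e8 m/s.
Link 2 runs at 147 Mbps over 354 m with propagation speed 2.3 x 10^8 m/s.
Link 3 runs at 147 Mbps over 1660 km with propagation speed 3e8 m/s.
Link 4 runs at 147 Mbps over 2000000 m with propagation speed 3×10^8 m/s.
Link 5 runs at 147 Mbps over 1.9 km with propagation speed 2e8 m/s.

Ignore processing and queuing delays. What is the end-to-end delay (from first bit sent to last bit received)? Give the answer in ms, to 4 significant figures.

15.38 ms

Transmission delay per hop = L/R = 1000/147000000 = 0.00680272 ms; 5 hops → 0.0340136 ms.
Propagation delays (d/s per hop): 3.13333, 0.00153913, 5.53333, 6.66667, 0.0095 ms; sum = 15.3444 ms.
End-to-end = 15.38 ms.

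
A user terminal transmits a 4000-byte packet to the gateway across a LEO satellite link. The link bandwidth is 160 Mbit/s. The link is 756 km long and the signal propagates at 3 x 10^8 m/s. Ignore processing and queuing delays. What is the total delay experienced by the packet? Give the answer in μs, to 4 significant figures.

L = 4000 × 8 = 32000 bits.
Transmission delay = L/R = 32000 / 160000000 = 200 μs.
Propagation delay = d/s = 756000 m / 300000000 m/s = 2520 μs.
Total = 2720 μs.

2720 μs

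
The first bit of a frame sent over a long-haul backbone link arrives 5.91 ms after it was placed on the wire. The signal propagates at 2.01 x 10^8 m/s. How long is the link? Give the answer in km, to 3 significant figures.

1190 km

d = s × t_prop = 2.01e+08 × 0.00591 = 1190 km.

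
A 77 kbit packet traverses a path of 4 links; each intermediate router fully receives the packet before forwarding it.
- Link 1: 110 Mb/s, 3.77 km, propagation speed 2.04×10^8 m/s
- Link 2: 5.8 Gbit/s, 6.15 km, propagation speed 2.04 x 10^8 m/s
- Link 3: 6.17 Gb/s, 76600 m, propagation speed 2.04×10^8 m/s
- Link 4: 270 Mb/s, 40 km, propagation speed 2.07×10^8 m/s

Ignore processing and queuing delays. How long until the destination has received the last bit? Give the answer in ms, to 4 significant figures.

L = 77000 bits.
Transmission delays (L/R per hop): 0.7, 0.0132759, 0.0124797, 0.285185 ms; sum = 1.01094 ms.
Propagation delays (d/s per hop): 0.0184804, 0.0301471, 0.37549, 0.193237 ms; sum = 0.617354 ms.
End-to-end = 1.628 ms.

1.628 ms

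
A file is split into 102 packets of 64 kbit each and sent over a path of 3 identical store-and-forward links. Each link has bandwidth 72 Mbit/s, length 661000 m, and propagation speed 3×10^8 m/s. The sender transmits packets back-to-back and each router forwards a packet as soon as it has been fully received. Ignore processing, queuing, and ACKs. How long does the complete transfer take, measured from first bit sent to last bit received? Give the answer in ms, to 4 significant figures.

Per-hop transmission t_tx = L/R = 64000/72000000 = 0.888889 ms.
Per-hop propagation t_prop = 661000/300000000 = 2.20333 ms.
Pipeline fill: first packet needs 3·t_tx to clear all hops; remaining 101 packets each add one t_tx.
Total = (3+102-1)·t_tx + 3·t_prop = 104·0.888889 + 3·2.20333 = 99.05 ms.

99.05 ms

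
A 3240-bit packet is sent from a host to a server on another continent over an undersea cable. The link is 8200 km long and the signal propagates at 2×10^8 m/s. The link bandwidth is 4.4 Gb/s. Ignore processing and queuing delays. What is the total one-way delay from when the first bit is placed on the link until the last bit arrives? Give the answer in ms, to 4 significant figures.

41.00 ms

Transmission delay = L/R = 3240 / 4400000000 = 0.000736364 ms.
Propagation delay = d/s = 8200000 m / 200000000 m/s = 41 ms.
Total = 41.00 ms.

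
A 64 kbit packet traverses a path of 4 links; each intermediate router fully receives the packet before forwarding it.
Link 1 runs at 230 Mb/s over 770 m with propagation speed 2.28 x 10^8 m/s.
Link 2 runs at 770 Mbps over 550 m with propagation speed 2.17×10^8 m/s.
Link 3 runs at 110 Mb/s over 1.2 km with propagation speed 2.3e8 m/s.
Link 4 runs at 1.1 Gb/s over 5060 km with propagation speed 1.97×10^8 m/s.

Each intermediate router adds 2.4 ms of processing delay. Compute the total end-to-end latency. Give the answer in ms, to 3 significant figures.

33.9 ms

L = 64000 bits.
Transmission delays (L/R per hop): 0.278261, 0.0831169, 0.581818, 0.0581818 ms; sum = 1.00138 ms.
Propagation delays (d/s per hop): 0.00337719, 0.00253456, 0.00521739, 25.6853 ms; sum = 25.6964 ms.
Processing at 3 router(s): 3 × 2.4 ms = 7.2 ms.
End-to-end = 33.9 ms.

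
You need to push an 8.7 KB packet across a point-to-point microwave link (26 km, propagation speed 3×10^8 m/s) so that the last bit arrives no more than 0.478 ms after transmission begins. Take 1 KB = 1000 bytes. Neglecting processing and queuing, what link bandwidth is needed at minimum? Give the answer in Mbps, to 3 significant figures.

L = 69600 bits.
Propagation delay = 26000 / 300000000 = 0.0866667 ms.
Transmission budget = 0.478 − 0.0866667 = 0.391333 ms.
R ≥ L / t_tx = 69600 bits / 0.000391333 s = 178 Mbps.

178 Mbps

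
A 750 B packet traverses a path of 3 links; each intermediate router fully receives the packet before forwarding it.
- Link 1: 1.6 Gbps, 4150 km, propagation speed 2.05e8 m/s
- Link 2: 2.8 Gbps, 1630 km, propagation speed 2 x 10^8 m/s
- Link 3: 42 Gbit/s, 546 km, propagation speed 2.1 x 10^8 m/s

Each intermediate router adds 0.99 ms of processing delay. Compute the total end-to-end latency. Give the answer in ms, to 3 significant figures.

L = 750 × 8 = 6000 bits.
Transmission delays (L/R per hop): 0.00375, 0.00214286, 0.000142857 ms; sum = 0.00603571 ms.
Propagation delays (d/s per hop): 20.2439, 8.15, 2.6 ms; sum = 30.9939 ms.
Processing at 2 router(s): 2 × 0.99 ms = 1.98 ms.
End-to-end = 33.0 ms.

33.0 ms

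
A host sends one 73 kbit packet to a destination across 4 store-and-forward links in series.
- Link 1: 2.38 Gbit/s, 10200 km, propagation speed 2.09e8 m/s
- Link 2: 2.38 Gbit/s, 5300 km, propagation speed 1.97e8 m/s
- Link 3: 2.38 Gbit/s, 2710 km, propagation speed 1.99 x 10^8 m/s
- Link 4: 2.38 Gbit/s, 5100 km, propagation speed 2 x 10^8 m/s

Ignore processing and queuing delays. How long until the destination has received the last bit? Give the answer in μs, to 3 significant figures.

L = 73000 bits.
Transmission delay per hop = L/R = 73000/2380000000 = 30.6723 μs; 4 hops → 122.689 μs.
Propagation delays (d/s per hop): 48803.8, 26903.6, 13618.1, 25500 μs; sum = 114825 μs.
End-to-end = 115000 μs.

115000 μs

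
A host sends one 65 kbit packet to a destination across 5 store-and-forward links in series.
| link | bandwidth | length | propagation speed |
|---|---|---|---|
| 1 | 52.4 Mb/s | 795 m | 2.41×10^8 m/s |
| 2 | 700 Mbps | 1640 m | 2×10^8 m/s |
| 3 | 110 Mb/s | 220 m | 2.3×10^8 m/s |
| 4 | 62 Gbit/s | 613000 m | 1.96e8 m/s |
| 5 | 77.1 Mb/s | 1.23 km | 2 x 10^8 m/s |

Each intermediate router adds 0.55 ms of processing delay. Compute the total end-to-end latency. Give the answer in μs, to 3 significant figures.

8110 μs

L = 65000 bits.
Transmission delays (L/R per hop): 1240.46, 92.8571, 590.909, 1.04839, 843.061 μs; sum = 2768.33 μs.
Propagation delays (d/s per hop): 3.29876, 8.2, 0.956522, 3127.55, 6.15 μs; sum = 3146.16 μs.
Processing at 4 router(s): 4 × 0.55 ms = 2200 μs.
End-to-end = 8110 μs.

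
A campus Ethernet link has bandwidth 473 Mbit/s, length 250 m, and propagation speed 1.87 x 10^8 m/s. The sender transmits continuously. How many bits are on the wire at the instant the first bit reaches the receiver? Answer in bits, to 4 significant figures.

632.4 bits

Propagation delay = 250 / 187000000 = 1.3369e-06 s.
BDP = R × t_prop = 473000000 × 1.3369e-06 = 632.353 bits.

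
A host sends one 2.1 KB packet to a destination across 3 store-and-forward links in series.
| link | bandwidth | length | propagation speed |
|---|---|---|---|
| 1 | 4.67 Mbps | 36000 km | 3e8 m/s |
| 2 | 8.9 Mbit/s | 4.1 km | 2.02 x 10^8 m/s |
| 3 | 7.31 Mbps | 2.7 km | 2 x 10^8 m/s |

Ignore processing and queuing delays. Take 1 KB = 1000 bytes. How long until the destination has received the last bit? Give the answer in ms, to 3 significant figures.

128 ms

L = 16800 bits.
Transmission delays (L/R per hop): 3.59743, 1.88764, 2.29822 ms; sum = 7.78329 ms.
Propagation delays (d/s per hop): 120, 0.020297, 0.0135 ms; sum = 120.034 ms.
End-to-end = 128 ms.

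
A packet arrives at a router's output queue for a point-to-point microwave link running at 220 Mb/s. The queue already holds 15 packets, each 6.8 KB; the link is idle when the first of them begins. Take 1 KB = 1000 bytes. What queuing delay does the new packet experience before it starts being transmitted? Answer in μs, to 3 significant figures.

3710 μs

Each queued packet: L/R = 54400/220000000 = 247.273 μs.
15 queued → 3709.09 μs.
Queuing delay = 3710 μs.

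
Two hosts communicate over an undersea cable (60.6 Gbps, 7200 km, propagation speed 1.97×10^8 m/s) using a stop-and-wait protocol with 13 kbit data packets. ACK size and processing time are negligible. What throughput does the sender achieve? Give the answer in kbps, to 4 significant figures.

177.8 kbps

t_tx = L/R = 13000/60600000000 = 2.14521e-07 s.
t_prop = 7200000/197000000 = 0.0365482 s; RTT = 0.0730964 s.
Cycle = t_tx + RTT = 0.0730967 s.
Throughput = L / cycle = 13000 / 0.0730967 = 177.8 kbps.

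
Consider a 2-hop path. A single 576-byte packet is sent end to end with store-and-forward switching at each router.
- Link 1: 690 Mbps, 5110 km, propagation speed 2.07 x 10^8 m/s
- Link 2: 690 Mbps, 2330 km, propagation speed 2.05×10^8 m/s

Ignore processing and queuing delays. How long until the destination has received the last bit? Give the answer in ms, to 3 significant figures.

L = 576 × 8 = 4608 bits.
Transmission delay per hop = L/R = 4608/690000000 = 0.00667826 ms; 2 hops → 0.0133565 ms.
Propagation delays (d/s per hop): 24.686, 11.3659 ms; sum = 36.0518 ms.
End-to-end = 36.1 ms.

36.1 ms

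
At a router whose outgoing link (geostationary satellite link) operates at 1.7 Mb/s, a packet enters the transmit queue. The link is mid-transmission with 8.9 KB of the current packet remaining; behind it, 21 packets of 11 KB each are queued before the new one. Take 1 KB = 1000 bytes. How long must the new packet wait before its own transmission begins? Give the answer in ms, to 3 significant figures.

1130 ms

Each queued packet: L/R = 88000/1700000 = 51.7647 ms.
21 queued → 1087.06 ms.
Plus remaining 71200 bits of current packet: 41.8824 ms.
Queuing delay = 1130 ms.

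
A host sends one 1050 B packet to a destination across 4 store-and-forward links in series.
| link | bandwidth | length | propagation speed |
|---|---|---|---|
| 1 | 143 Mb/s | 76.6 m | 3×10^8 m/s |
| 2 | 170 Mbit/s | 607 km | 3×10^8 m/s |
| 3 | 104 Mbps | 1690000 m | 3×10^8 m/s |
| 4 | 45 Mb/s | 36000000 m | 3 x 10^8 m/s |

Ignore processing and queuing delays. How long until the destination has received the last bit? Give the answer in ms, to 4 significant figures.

L = 1050 × 8 = 8400 bits.
Transmission delays (L/R per hop): 0.0587413, 0.0494118, 0.0807692, 0.186667 ms; sum = 0.375589 ms.
Propagation delays (d/s per hop): 0.000255333, 2.02333, 5.63333, 120 ms; sum = 127.657 ms.
End-to-end = 128.0 ms.

128.0 ms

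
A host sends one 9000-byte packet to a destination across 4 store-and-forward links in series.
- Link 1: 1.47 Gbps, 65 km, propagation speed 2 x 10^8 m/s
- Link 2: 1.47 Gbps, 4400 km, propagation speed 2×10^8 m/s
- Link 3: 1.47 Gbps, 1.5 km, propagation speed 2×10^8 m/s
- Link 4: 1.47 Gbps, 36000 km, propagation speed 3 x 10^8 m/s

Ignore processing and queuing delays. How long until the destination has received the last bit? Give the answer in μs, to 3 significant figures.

143000 μs

L = 9000 × 8 = 72000 bits.
Transmission delay per hop = L/R = 72000/1470000000 = 48.9796 μs; 4 hops → 195.918 μs.
Propagation delays (d/s per hop): 325, 22000, 7.5, 120000 μs; sum = 142333 μs.
End-to-end = 143000 μs.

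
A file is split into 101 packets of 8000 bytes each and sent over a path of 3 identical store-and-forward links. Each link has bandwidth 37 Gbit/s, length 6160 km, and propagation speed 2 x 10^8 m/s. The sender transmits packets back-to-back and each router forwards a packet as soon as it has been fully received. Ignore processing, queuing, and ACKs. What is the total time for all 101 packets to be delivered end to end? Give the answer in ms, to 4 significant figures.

Per-hop transmission t_tx = L/R = 64000/37000000000 = 0.00172973 ms.
Per-hop propagation t_prop = 6160000/200000000 = 30.8 ms.
Pipeline fill: first packet needs 3·t_tx to clear all hops; remaining 100 packets each add one t_tx.
Total = (3+101-1)·t_tx + 3·t_prop = 103·0.00172973 + 3·30.8 = 92.58 ms.

92.58 ms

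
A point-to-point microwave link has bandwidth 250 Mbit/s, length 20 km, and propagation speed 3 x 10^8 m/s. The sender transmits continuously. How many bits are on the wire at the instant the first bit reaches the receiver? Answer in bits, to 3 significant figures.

Propagation delay = 20000 / 300000000 = 6.66667e-05 s.
BDP = R × t_prop = 250000000 × 6.66667e-05 = 16666.7 bits.

16700 bits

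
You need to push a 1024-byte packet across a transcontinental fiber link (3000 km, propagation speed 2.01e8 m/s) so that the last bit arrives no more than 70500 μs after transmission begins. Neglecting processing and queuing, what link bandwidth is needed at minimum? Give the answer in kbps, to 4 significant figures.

147.4 kbps

L = 8192 bits.
Propagation delay = 3000000 / 2.01e+08 = 14925.4 μs.
Transmission budget = 70500 − 14925.4 = 55574.6 μs.
R ≥ L / t_tx = 8192 bits / 0.0555746 s = 147.4 kbps.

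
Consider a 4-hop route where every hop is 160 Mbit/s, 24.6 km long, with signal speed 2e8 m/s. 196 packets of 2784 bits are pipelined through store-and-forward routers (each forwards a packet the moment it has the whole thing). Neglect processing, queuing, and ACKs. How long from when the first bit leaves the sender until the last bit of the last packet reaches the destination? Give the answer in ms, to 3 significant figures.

3.95 ms

Per-hop transmission t_tx = L/R = 2784/160000000 = 0.0174 ms.
Per-hop propagation t_prop = 24600/200000000 = 0.123 ms.
Pipeline fill: first packet needs 4·t_tx to clear all hops; remaining 195 packets each add one t_tx.
Total = (4+196-1)·t_tx + 4·t_prop = 199·0.0174 + 4·0.123 = 3.95 ms.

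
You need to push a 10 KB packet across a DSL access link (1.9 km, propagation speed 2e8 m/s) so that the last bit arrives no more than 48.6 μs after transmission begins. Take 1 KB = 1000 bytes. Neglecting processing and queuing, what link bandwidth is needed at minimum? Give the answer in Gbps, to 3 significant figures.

L = 80000 bits.
Propagation delay = 1900 / 200000000 = 9.5 μs.
Transmission budget = 48.6 − 9.5 = 39.1 μs.
R ≥ L / t_tx = 80000 bits / 3.91e-05 s = 2.05 Gbps.

2.05 Gbps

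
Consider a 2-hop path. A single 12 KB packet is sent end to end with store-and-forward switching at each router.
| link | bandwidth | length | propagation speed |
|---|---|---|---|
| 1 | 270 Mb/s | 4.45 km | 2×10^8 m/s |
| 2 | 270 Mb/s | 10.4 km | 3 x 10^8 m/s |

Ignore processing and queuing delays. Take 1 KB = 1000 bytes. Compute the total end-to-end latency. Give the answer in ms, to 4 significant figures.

0.7680 ms

L = 96000 bits.
Transmission delay per hop = L/R = 96000/270000000 = 0.355556 ms; 2 hops → 0.711111 ms.
Propagation delays (d/s per hop): 0.02225, 0.0346667 ms; sum = 0.0569167 ms.
End-to-end = 0.7680 ms.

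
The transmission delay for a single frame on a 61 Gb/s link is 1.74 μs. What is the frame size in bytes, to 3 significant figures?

13300 bytes

L = R × t_tx = 61000000000 b/s × 1.74e-06 s = 106140 bits.
In bytes: 106140 / 8 = 13300 bytes.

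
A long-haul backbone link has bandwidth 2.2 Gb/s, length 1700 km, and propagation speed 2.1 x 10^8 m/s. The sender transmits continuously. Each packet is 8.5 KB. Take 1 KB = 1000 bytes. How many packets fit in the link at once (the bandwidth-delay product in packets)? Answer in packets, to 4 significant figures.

261.9 packets

Propagation delay = 1700000 / 210000000 = 0.00809524 s.
BDP = R × t_prop = 2200000000 × 0.00809524 = 17809500 bits.
In packets of 68000 bits: 261.9 packets.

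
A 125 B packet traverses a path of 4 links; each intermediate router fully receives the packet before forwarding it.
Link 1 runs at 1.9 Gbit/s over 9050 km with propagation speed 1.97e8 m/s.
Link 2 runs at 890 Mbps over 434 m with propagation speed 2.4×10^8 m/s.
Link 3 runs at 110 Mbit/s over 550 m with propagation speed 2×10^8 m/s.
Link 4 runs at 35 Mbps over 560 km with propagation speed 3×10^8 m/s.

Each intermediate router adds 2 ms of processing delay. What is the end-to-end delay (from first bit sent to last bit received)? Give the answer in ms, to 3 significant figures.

53.8 ms

L = 125 × 8 = 1000 bits.
Transmission delays (L/R per hop): 0.000526316, 0.0011236, 0.00909091, 0.0285714 ms; sum = 0.0393122 ms.
Propagation delays (d/s per hop): 45.9391, 0.00180833, 0.00275, 1.86667 ms; sum = 47.8103 ms.
Processing at 3 router(s): 3 × 2 ms = 6 ms.
End-to-end = 53.8 ms.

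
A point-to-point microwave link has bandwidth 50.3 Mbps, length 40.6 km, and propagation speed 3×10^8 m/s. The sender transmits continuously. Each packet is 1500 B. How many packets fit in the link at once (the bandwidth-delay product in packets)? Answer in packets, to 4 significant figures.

Propagation delay = 40600 / 300000000 = 0.000135333 s.
BDP = R × t_prop = 50300000 × 0.000135333 = 6807.27 bits.
In packets of 12000 bits: 0.5673 packets.

0.5673 packets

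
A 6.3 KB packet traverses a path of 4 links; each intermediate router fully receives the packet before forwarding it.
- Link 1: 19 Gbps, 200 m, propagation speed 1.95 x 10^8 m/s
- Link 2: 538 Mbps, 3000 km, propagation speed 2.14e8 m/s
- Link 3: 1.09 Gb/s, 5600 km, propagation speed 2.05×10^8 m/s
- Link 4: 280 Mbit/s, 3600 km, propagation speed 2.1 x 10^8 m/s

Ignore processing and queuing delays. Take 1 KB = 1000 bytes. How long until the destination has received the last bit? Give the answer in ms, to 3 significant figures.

L = 50400 bits.
Transmission delays (L/R per hop): 0.00265263, 0.0936803, 0.0462385, 0.18 ms; sum = 0.322571 ms.
Propagation delays (d/s per hop): 0.00102564, 14.0187, 27.3171, 17.1429 ms; sum = 58.4796 ms.
End-to-end = 58.8 ms.

58.8 ms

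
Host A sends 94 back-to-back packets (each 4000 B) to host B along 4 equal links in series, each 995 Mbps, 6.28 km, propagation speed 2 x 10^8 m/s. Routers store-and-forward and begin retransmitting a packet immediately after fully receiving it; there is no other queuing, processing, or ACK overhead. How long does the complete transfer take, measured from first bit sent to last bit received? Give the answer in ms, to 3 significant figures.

Per-hop transmission t_tx = L/R = 32000/995000000 = 0.0321608 ms.
Per-hop propagation t_prop = 6280/200000000 = 0.0314 ms.
Pipeline fill: first packet needs 4·t_tx to clear all hops; remaining 93 packets each add one t_tx.
Total = (4+94-1)·t_tx + 4·t_prop = 97·0.0321608 + 4·0.0314 = 3.25 ms.

3.25 ms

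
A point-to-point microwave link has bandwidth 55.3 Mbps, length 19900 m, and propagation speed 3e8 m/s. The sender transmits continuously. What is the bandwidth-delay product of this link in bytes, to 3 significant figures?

Propagation delay = 19900 / 300000000 = 6.63333e-05 s.
BDP = R × t_prop = 55300000 × 6.63333e-05 = 3668.23 bits.
In bytes: 3668.23/8 = 459 bytes.

459 bytes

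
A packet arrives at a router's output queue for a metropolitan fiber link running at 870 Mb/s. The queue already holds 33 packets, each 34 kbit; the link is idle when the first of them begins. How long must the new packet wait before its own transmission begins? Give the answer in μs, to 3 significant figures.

Each queued packet: L/R = 34000/870000000 = 39.0805 μs.
33 queued → 1289.66 μs.
Queuing delay = 1290 μs.

1290 μs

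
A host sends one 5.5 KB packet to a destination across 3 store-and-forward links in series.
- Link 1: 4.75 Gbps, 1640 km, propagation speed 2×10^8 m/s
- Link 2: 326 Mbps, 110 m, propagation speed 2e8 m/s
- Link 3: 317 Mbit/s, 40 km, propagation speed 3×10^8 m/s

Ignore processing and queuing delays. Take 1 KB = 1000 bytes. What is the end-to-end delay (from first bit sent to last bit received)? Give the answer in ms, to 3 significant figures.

L = 44000 bits.
Transmission delays (L/R per hop): 0.00926316, 0.134969, 0.138801 ms; sum = 0.283034 ms.
Propagation delays (d/s per hop): 8.2, 0.00055, 0.133333 ms; sum = 8.33388 ms.
End-to-end = 8.62 ms.

8.62 ms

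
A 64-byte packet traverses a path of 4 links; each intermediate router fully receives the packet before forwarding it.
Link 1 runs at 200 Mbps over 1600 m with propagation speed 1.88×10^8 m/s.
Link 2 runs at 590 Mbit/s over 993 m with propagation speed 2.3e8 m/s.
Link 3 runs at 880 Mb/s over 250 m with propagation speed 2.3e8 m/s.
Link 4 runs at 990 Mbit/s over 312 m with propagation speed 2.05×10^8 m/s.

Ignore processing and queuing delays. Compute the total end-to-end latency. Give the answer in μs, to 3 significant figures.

L = 64 × 8 = 512 bits.
Transmission delays (L/R per hop): 2.56, 0.867797, 0.581818, 0.517172 μs; sum = 4.52679 μs.
Propagation delays (d/s per hop): 8.51064, 4.31739, 1.08696, 1.52195 μs; sum = 15.4369 μs.
End-to-end = 20.0 μs.

20.0 μs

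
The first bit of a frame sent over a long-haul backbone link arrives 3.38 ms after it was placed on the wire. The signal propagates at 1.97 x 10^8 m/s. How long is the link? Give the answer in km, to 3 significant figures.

666 km

d = s × t_prop = 197000000 × 0.00338 = 666 km.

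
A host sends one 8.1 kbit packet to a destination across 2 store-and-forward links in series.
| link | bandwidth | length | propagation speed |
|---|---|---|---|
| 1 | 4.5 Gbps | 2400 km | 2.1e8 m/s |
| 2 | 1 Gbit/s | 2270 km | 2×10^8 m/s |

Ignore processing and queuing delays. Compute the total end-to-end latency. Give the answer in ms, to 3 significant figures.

22.8 ms

L = 8100 bits.
Transmission delays (L/R per hop): 0.0018, 0.0081 ms; sum = 0.0099 ms.
Propagation delays (d/s per hop): 11.4286, 11.35 ms; sum = 22.7786 ms.
End-to-end = 22.8 ms.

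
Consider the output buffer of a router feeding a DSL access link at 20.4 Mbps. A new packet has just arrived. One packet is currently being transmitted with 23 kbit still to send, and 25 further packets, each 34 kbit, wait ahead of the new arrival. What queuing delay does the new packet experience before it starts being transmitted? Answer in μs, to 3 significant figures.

42800 μs

Each queued packet: L/R = 34000/20400000 = 1666.67 μs.
25 queued → 41666.7 μs.
Plus remaining 23000 bits of current packet: 1127.45 μs.
Queuing delay = 42800 μs.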